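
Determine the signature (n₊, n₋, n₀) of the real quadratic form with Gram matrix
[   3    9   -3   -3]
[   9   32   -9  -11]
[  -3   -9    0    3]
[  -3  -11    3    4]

Answer: (3, 1, 0)

Derivation:
step 0: pivot 3 → sign +
step 1: pivot 5 → sign +
step 2: pivot -3 → sign −
step 3: pivot 1/5 → sign +
signature = (3, 1, 0)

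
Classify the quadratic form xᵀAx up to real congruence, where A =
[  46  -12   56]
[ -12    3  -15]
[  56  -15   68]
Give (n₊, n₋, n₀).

step 0: pivot 46 → sign +
step 1: pivot -3/23 → sign −
step 2: pivot 1 → sign +
signature = (2, 1, 0)

Answer: (2, 1, 0)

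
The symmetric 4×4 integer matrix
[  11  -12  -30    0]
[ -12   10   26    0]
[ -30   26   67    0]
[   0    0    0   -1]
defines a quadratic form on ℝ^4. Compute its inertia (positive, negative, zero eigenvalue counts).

step 0: pivot 11 → sign +
step 1: pivot -34/11 → sign −
step 2: pivot -3/17 → sign −
step 3: pivot -1 → sign −
signature = (1, 3, 0)

Answer: (1, 3, 0)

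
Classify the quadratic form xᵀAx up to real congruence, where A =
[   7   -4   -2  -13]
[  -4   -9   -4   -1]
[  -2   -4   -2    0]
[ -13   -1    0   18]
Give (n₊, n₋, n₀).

Answer: (2, 2, 0)

Derivation:
step 0: pivot 7 → sign +
step 1: pivot -79/7 → sign −
step 2: pivot -18/79 → sign −
step 3: pivot 2/9 → sign +
signature = (2, 2, 0)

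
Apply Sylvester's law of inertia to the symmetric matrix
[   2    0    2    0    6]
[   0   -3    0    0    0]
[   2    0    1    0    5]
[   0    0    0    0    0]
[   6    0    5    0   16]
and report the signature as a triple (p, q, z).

step 0: pivot 2 → sign +
step 1: pivot -3 → sign −
step 2: pivot -1 → sign −
step 3: pivot -1 → sign −
step 4: row/col 4 already zero → sign 0
signature = (1, 3, 1)

Answer: (1, 3, 1)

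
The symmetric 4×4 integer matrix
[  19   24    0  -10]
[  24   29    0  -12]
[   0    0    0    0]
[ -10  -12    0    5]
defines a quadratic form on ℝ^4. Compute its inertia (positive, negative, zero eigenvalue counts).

step 0: pivot 19 → sign +
step 1: pivot -25/19 → sign −
step 2: pivot 1/25 → sign +
step 3: row/col 3 already zero → sign 0
signature = (2, 1, 1)

Answer: (2, 1, 1)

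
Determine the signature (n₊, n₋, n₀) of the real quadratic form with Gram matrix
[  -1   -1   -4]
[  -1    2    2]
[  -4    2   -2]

Answer: (2, 1, 0)

Derivation:
step 0: pivot -1 → sign −
step 1: pivot 3 → sign +
step 2: pivot 2 → sign +
signature = (2, 1, 0)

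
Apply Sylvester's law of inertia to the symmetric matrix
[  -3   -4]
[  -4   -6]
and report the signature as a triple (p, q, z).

Answer: (0, 2, 0)

Derivation:
step 0: pivot -3 → sign −
step 1: pivot -2/3 → sign −
signature = (0, 2, 0)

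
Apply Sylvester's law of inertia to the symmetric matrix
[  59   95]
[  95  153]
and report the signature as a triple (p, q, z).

Answer: (2, 0, 0)

Derivation:
step 0: pivot 59 → sign +
step 1: pivot 2/59 → sign +
signature = (2, 0, 0)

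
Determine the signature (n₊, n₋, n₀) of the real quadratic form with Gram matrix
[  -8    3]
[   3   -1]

Answer: (1, 1, 0)

Derivation:
step 0: pivot -8 → sign −
step 1: pivot 1/8 → sign +
signature = (1, 1, 0)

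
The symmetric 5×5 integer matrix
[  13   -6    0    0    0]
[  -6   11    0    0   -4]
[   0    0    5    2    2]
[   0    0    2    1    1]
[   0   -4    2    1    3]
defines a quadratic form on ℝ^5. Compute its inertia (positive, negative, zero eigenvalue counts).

Answer: (5, 0, 0)

Derivation:
step 0: pivot 13 → sign +
step 1: pivot 107/13 → sign +
step 2: pivot 5 → sign +
step 3: pivot 1/5 → sign +
step 4: pivot 6/107 → sign +
signature = (5, 0, 0)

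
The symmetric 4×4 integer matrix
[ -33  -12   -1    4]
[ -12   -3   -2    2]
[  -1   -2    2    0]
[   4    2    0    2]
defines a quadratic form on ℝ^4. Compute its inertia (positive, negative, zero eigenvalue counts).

step 0: pivot -33 → sign −
step 1: pivot 15/11 → sign +
step 2: pivot 1/15 → sign +
step 3: pivot -2 → sign −
signature = (2, 2, 0)

Answer: (2, 2, 0)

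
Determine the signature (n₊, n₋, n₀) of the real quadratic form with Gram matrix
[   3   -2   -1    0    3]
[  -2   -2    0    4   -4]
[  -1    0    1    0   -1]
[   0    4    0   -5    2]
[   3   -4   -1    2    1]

Answer: (2, 3, 0)

Derivation:
step 0: pivot 3 → sign +
step 1: pivot -10/3 → sign −
step 2: pivot 4/5 → sign +
step 3: pivot -1 → sign −
step 4: pivot -1 → sign −
signature = (2, 3, 0)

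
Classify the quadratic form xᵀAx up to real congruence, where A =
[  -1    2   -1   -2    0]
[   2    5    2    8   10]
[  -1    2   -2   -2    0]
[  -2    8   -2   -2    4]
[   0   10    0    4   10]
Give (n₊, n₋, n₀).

step 0: pivot -1 → sign −
step 1: pivot 9 → sign +
step 2: pivot -1 → sign −
step 3: pivot 2/9 → sign +
step 4: pivot -2 → sign −
signature = (2, 3, 0)

Answer: (2, 3, 0)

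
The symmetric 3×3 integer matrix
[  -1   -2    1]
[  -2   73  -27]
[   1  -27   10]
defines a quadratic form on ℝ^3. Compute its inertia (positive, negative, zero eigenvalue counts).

Answer: (2, 1, 0)

Derivation:
step 0: pivot -1 → sign −
step 1: pivot 77 → sign +
step 2: pivot 6/77 → sign +
signature = (2, 1, 0)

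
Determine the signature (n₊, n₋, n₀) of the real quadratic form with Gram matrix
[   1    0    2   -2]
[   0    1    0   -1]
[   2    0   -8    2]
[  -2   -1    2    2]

Answer: (2, 1, 1)

Derivation:
step 0: pivot 1 → sign +
step 1: pivot 1 → sign +
step 2: pivot -12 → sign −
step 3: row/col 3 already zero → sign 0
signature = (2, 1, 1)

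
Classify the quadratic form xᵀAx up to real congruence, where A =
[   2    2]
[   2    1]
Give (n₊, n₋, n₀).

Answer: (1, 1, 0)

Derivation:
step 0: pivot 2 → sign +
step 1: pivot -1 → sign −
signature = (1, 1, 0)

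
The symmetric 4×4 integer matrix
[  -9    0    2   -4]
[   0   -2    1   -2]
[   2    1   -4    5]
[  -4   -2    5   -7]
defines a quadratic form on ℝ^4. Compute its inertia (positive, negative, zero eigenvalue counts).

step 0: pivot -9 → sign −
step 1: pivot -2 → sign −
step 2: pivot -55/18 → sign −
step 3: pivot -3/55 → sign −
signature = (0, 4, 0)

Answer: (0, 4, 0)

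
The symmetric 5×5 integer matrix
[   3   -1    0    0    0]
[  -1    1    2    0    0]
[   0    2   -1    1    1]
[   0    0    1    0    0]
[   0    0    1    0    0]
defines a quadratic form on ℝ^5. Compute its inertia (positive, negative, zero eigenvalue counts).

Answer: (3, 1, 1)

Derivation:
step 0: pivot 3 → sign +
step 1: pivot 2/3 → sign +
step 2: pivot -7 → sign −
step 3: pivot 1/7 → sign +
step 4: row/col 4 already zero → sign 0
signature = (3, 1, 1)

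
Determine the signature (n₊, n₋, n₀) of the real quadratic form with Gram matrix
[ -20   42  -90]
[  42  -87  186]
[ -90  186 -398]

Answer: (1, 2, 0)

Derivation:
step 0: pivot -20 → sign −
step 1: pivot 6/5 → sign +
step 2: pivot -1/2 → sign −
signature = (1, 2, 0)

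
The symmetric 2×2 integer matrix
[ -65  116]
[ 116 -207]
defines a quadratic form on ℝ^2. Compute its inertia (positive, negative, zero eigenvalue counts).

Answer: (1, 1, 0)

Derivation:
step 0: pivot -65 → sign −
step 1: pivot 1/65 → sign +
signature = (1, 1, 0)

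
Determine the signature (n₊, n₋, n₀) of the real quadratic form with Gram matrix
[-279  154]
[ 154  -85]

step 0: pivot -279 → sign −
step 1: pivot 1/279 → sign +
signature = (1, 1, 0)

Answer: (1, 1, 0)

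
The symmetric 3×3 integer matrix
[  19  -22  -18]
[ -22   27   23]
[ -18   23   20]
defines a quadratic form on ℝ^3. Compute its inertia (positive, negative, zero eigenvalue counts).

step 0: pivot 19 → sign +
step 1: pivot 29/19 → sign +
step 2: pivot -3/29 → sign −
signature = (2, 1, 0)

Answer: (2, 1, 0)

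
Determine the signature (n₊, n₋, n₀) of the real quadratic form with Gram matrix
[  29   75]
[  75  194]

Answer: (2, 0, 0)

Derivation:
step 0: pivot 29 → sign +
step 1: pivot 1/29 → sign +
signature = (2, 0, 0)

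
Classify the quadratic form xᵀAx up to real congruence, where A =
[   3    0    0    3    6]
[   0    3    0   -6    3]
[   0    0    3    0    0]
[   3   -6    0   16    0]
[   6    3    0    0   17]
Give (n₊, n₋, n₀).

Answer: (5, 0, 0)

Derivation:
step 0: pivot 3 → sign +
step 1: pivot 3 → sign +
step 2: pivot 3 → sign +
step 3: pivot 1 → sign +
step 4: pivot 2 → sign +
signature = (5, 0, 0)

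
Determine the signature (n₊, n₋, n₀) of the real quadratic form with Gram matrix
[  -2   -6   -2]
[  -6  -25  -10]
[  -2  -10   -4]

step 0: pivot -2 → sign −
step 1: pivot -7 → sign −
step 2: pivot 2/7 → sign +
signature = (1, 2, 0)

Answer: (1, 2, 0)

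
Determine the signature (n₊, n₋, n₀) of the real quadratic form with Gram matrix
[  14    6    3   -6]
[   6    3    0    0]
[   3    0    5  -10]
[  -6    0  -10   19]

step 0: pivot 14 → sign +
step 1: pivot 3/7 → sign +
step 2: pivot 1/2 → sign +
step 3: pivot -1 → sign −
signature = (3, 1, 0)

Answer: (3, 1, 0)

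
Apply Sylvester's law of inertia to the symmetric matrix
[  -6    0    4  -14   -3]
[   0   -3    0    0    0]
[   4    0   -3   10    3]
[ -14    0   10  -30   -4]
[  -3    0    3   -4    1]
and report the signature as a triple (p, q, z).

step 0: pivot -6 → sign −
step 1: pivot -3 → sign −
step 2: pivot -1/3 → sign −
step 3: pivot 4 → sign +
step 4: pivot -3/4 → sign −
signature = (1, 4, 0)

Answer: (1, 4, 0)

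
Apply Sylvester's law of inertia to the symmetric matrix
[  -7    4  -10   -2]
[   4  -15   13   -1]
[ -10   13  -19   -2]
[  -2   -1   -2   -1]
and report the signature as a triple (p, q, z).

Answer: (1, 3, 0)

Derivation:
step 0: pivot -7 → sign −
step 1: pivot -89/7 → sign −
step 2: pivot -48/89 → sign −
step 3: pivot 3/16 → sign +
signature = (1, 3, 0)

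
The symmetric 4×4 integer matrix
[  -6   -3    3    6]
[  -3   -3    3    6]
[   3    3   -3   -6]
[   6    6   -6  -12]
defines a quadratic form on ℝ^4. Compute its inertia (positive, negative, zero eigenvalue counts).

Answer: (0, 2, 2)

Derivation:
step 0: pivot -6 → sign −
step 1: pivot -3/2 → sign −
step 2: row/col 2 already zero → sign 0
step 3: row/col 3 already zero → sign 0
signature = (0, 2, 2)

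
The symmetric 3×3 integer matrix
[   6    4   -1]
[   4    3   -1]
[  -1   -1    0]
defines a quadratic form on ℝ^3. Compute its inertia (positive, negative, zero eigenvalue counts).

step 0: pivot 6 → sign +
step 1: pivot 1/3 → sign +
step 2: pivot -1/2 → sign −
signature = (2, 1, 0)

Answer: (2, 1, 0)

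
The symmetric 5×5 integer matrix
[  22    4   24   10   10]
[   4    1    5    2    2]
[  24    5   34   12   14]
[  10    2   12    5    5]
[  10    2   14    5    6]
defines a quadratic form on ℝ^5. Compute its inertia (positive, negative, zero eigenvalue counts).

step 0: pivot 22 → sign +
step 1: pivot 3/11 → sign +
step 2: pivot 19/3 → sign +
step 3: pivot 5/19 → sign +
step 4: pivot 1/5 → sign +
signature = (5, 0, 0)

Answer: (5, 0, 0)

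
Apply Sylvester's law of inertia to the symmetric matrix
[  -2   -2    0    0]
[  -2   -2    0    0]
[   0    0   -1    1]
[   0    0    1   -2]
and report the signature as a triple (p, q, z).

Answer: (0, 3, 1)

Derivation:
step 0: pivot -2 → sign −
step 1: pivot -1 → sign −
step 2: pivot -1 → sign −
step 3: row/col 3 already zero → sign 0
signature = (0, 3, 1)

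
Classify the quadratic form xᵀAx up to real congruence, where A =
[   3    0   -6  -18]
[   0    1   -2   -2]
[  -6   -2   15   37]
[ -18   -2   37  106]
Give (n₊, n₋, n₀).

step 0: pivot 3 → sign +
step 1: pivot 1 → sign +
step 2: pivot -1 → sign −
step 3: pivot 3 → sign +
signature = (3, 1, 0)

Answer: (3, 1, 0)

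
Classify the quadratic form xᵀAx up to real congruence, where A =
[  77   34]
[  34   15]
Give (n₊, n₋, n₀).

step 0: pivot 77 → sign +
step 1: pivot -1/77 → sign −
signature = (1, 1, 0)

Answer: (1, 1, 0)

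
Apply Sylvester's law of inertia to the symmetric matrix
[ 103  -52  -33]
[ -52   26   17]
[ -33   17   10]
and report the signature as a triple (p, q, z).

Answer: (1, 2, 0)

Derivation:
step 0: pivot 103 → sign +
step 1: pivot -26/103 → sign −
step 2: pivot -3/26 → sign −
signature = (1, 2, 0)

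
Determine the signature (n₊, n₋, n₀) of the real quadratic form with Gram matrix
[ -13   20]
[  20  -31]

step 0: pivot -13 → sign −
step 1: pivot -3/13 → sign −
signature = (0, 2, 0)

Answer: (0, 2, 0)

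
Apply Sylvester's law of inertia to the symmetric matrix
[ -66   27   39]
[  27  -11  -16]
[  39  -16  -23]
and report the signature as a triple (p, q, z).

Answer: (1, 1, 1)

Derivation:
step 0: pivot -66 → sign −
step 1: pivot 1/22 → sign +
step 2: row/col 2 already zero → sign 0
signature = (1, 1, 1)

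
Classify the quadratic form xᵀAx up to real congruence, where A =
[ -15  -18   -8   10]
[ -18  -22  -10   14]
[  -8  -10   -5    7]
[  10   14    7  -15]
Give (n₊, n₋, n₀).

Answer: (1, 3, 0)

Derivation:
step 0: pivot -15 → sign −
step 1: pivot -2/5 → sign −
step 2: pivot -1/3 → sign −
step 3: pivot 2 → sign +
signature = (1, 3, 0)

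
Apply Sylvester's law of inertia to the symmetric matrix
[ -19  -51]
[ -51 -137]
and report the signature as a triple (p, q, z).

step 0: pivot -19 → sign −
step 1: pivot -2/19 → sign −
signature = (0, 2, 0)

Answer: (0, 2, 0)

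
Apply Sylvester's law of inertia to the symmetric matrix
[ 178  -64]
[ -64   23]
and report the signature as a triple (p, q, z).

step 0: pivot 178 → sign +
step 1: pivot -1/89 → sign −
signature = (1, 1, 0)

Answer: (1, 1, 0)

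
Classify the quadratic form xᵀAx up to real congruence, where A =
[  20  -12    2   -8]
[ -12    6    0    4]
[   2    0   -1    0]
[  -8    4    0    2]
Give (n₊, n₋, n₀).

step 0: pivot 20 → sign +
step 1: pivot -6/5 → sign −
step 2: pivot -2/3 → sign −
step 3: row/col 3 already zero → sign 0
signature = (1, 2, 1)

Answer: (1, 2, 1)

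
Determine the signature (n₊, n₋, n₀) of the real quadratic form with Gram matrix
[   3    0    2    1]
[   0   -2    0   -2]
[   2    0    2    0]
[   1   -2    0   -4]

Answer: (2, 2, 0)

Derivation:
step 0: pivot 3 → sign +
step 1: pivot -2 → sign −
step 2: pivot 2/3 → sign +
step 3: pivot -3 → sign −
signature = (2, 2, 0)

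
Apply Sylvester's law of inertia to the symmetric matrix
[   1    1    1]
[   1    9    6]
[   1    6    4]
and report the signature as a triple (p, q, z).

step 0: pivot 1 → sign +
step 1: pivot 8 → sign +
step 2: pivot -1/8 → sign −
signature = (2, 1, 0)

Answer: (2, 1, 0)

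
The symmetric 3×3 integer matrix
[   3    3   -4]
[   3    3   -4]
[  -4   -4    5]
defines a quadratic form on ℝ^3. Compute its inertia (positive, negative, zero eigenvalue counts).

step 0: pivot 3 → sign +
step 1: pivot -1/3 → sign −
step 2: row/col 2 already zero → sign 0
signature = (1, 1, 1)

Answer: (1, 1, 1)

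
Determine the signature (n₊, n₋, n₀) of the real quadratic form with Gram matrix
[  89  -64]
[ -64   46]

step 0: pivot 89 → sign +
step 1: pivot -2/89 → sign −
signature = (1, 1, 0)

Answer: (1, 1, 0)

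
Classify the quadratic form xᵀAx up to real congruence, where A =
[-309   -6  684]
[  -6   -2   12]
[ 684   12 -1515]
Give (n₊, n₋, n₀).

Answer: (0, 3, 0)

Derivation:
step 0: pivot -309 → sign −
step 1: pivot -194/103 → sign −
step 2: pivot -3/97 → sign −
signature = (0, 3, 0)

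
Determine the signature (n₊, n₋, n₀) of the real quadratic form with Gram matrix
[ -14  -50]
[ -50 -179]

step 0: pivot -14 → sign −
step 1: pivot -3/7 → sign −
signature = (0, 2, 0)

Answer: (0, 2, 0)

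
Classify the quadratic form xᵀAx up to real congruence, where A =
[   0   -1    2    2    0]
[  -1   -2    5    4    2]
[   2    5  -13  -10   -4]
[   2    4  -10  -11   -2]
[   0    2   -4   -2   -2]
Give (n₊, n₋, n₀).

step 0: pivot -2 → sign −
step 1: pivot 1/2 → sign +
step 2: pivot -1 → sign −
step 3: pivot -3 → sign −
step 4: pivot -2/3 → sign −
signature = (1, 4, 0)

Answer: (1, 4, 0)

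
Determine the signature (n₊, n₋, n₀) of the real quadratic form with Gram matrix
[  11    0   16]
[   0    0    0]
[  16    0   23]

step 0: pivot 11 → sign +
step 1: pivot -3/11 → sign −
step 2: row/col 2 already zero → sign 0
signature = (1, 1, 1)

Answer: (1, 1, 1)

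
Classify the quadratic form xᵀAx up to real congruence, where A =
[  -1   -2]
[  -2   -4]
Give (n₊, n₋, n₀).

step 0: pivot -1 → sign −
step 1: row/col 1 already zero → sign 0
signature = (0, 1, 1)

Answer: (0, 1, 1)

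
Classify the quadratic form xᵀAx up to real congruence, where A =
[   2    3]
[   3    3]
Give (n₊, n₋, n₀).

step 0: pivot 2 → sign +
step 1: pivot -3/2 → sign −
signature = (1, 1, 0)

Answer: (1, 1, 0)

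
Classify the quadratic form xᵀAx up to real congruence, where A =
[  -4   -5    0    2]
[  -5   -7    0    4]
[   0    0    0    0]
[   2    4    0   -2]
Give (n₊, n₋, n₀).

Answer: (1, 2, 1)

Derivation:
step 0: pivot -4 → sign −
step 1: pivot -3/4 → sign −
step 2: pivot 2 → sign +
step 3: row/col 3 already zero → sign 0
signature = (1, 2, 1)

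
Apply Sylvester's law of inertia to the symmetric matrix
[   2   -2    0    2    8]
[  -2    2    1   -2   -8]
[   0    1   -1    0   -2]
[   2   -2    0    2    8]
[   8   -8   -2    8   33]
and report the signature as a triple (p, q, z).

Answer: (3, 1, 1)

Derivation:
step 0: pivot 2 → sign +
step 1: pivot -1 → sign −
step 2: pivot 1 → sign +
step 3: pivot 1 → sign +
step 4: row/col 4 already zero → sign 0
signature = (3, 1, 1)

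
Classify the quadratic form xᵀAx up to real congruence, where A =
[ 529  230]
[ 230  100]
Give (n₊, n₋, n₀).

Answer: (1, 0, 1)

Derivation:
step 0: pivot 529 → sign +
step 1: row/col 1 already zero → sign 0
signature = (1, 0, 1)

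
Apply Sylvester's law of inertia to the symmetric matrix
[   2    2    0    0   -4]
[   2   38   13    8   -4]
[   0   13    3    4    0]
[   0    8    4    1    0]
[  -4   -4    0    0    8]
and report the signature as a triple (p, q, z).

Answer: (2, 2, 1)

Derivation:
step 0: pivot 2 → sign +
step 1: pivot 36 → sign +
step 2: pivot -61/36 → sign −
step 3: pivot -3/61 → sign −
step 4: row/col 4 already zero → sign 0
signature = (2, 2, 1)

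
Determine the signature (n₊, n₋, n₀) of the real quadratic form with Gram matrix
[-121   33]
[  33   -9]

step 0: pivot -121 → sign −
step 1: row/col 1 already zero → sign 0
signature = (0, 1, 1)

Answer: (0, 1, 1)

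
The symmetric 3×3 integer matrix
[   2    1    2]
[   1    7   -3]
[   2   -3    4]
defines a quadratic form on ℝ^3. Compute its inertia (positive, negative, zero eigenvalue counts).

step 0: pivot 2 → sign +
step 1: pivot 13/2 → sign +
step 2: pivot -6/13 → sign −
signature = (2, 1, 0)

Answer: (2, 1, 0)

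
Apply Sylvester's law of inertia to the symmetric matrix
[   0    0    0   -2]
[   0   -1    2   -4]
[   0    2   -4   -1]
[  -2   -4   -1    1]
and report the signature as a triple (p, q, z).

step 0: pivot -1 → sign −
step 1: pivot 17 → sign +
step 2: pivot -81/17 → sign −
step 3: row/col 3 already zero → sign 0
signature = (1, 2, 1)

Answer: (1, 2, 1)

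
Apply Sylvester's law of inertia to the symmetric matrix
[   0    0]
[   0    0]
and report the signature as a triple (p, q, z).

Answer: (0, 0, 2)

Derivation:
step 0: row/col 0 already zero → sign 0
step 1: row/col 1 already zero → sign 0
signature = (0, 0, 2)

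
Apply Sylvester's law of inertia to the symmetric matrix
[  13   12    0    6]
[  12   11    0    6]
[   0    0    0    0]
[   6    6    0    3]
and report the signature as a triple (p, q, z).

Answer: (2, 1, 1)

Derivation:
step 0: pivot 13 → sign +
step 1: pivot -1/13 → sign −
step 2: pivot 3 → sign +
step 3: row/col 3 already zero → sign 0
signature = (2, 1, 1)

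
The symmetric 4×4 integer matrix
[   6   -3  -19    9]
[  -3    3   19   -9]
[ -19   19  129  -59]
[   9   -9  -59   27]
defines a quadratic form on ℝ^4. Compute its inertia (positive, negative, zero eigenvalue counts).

Answer: (3, 1, 0)

Derivation:
step 0: pivot 6 → sign +
step 1: pivot 3/2 → sign +
step 2: pivot 26/3 → sign +
step 3: pivot -6/13 → sign −
signature = (3, 1, 0)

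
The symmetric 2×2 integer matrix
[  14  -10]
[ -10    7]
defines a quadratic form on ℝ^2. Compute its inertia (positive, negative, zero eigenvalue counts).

Answer: (1, 1, 0)

Derivation:
step 0: pivot 14 → sign +
step 1: pivot -1/7 → sign −
signature = (1, 1, 0)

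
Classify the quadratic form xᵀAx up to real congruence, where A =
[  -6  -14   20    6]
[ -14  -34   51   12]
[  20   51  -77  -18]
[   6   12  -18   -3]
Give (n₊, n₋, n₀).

Answer: (2, 2, 0)

Derivation:
step 0: pivot -6 → sign −
step 1: pivot -4/3 → sign −
step 2: pivot 15/4 → sign +
step 3: pivot 3/5 → sign +
signature = (2, 2, 0)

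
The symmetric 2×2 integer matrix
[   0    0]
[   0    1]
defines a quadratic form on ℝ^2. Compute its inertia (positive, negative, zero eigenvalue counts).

Answer: (1, 0, 1)

Derivation:
step 0: pivot 1 → sign +
step 1: row/col 1 already zero → sign 0
signature = (1, 0, 1)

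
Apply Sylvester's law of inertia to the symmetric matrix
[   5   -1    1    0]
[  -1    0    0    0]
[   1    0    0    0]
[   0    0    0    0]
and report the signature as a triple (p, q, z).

Answer: (1, 1, 2)

Derivation:
step 0: pivot 5 → sign +
step 1: pivot -1/5 → sign −
step 2: row/col 2 already zero → sign 0
step 3: row/col 3 already zero → sign 0
signature = (1, 1, 2)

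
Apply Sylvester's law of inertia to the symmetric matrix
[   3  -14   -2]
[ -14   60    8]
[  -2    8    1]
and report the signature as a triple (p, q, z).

Answer: (1, 1, 1)

Derivation:
step 0: pivot 3 → sign +
step 1: pivot -16/3 → sign −
step 2: row/col 2 already zero → sign 0
signature = (1, 1, 1)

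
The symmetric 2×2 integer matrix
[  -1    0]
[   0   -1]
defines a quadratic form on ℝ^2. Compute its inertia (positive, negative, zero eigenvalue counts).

Answer: (0, 2, 0)

Derivation:
step 0: pivot -1 → sign −
step 1: pivot -1 → sign −
signature = (0, 2, 0)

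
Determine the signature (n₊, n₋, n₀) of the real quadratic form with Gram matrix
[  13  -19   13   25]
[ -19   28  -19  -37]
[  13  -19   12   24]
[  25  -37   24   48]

step 0: pivot 13 → sign +
step 1: pivot 3/13 → sign +
step 2: pivot -1 → sign −
step 3: row/col 3 already zero → sign 0
signature = (2, 1, 1)

Answer: (2, 1, 1)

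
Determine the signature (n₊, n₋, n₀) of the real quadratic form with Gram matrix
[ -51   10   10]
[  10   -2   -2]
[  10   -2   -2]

Answer: (0, 2, 1)

Derivation:
step 0: pivot -51 → sign −
step 1: pivot -2/51 → sign −
step 2: row/col 2 already zero → sign 0
signature = (0, 2, 1)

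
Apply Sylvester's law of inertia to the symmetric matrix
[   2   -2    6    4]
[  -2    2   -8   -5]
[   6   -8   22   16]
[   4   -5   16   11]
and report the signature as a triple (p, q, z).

step 0: pivot 2 → sign +
step 1: pivot 4 → sign +
step 2: pivot -1 → sign −
step 3: row/col 3 already zero → sign 0
signature = (2, 1, 1)

Answer: (2, 1, 1)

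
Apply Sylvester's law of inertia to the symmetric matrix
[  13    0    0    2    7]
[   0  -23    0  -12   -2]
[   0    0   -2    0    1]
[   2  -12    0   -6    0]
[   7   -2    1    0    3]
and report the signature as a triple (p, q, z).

Answer: (1, 4, 0)

Derivation:
step 0: pivot 13 → sign +
step 1: pivot -23 → sign −
step 2: pivot -2 → sign −
step 3: pivot -14/299 → sign −
step 4: pivot -1/14 → sign −
signature = (1, 4, 0)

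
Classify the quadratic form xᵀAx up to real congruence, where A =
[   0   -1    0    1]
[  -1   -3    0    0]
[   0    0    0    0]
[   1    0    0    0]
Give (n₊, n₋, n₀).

Answer: (1, 2, 1)

Derivation:
step 0: pivot -3 → sign −
step 1: pivot 1/3 → sign +
step 2: pivot -3 → sign −
step 3: row/col 3 already zero → sign 0
signature = (1, 2, 1)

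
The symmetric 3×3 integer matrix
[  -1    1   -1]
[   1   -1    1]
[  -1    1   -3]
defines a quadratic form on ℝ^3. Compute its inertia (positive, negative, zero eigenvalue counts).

Answer: (0, 2, 1)

Derivation:
step 0: pivot -1 → sign −
step 1: pivot -2 → sign −
step 2: row/col 2 already zero → sign 0
signature = (0, 2, 1)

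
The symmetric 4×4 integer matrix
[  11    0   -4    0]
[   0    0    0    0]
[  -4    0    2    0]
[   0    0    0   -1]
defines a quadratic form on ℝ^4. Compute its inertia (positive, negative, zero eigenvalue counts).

step 0: pivot 11 → sign +
step 1: pivot 6/11 → sign +
step 2: pivot -1 → sign −
step 3: row/col 3 already zero → sign 0
signature = (2, 1, 1)

Answer: (2, 1, 1)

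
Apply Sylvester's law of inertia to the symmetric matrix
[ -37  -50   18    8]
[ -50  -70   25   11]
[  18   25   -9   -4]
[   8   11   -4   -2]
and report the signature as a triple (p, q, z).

step 0: pivot -37 → sign −
step 1: pivot -90/37 → sign −
step 2: pivot -1/18 → sign −
step 3: pivot -1/5 → sign −
signature = (0, 4, 0)

Answer: (0, 4, 0)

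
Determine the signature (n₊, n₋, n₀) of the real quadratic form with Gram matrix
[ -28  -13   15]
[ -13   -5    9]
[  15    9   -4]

step 0: pivot -28 → sign −
step 1: pivot 29/28 → sign +
step 2: pivot 1/29 → sign +
signature = (2, 1, 0)

Answer: (2, 1, 0)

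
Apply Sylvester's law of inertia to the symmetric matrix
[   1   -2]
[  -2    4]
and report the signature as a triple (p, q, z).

Answer: (1, 0, 1)

Derivation:
step 0: pivot 1 → sign +
step 1: row/col 1 already zero → sign 0
signature = (1, 0, 1)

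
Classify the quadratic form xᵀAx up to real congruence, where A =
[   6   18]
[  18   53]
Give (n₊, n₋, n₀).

step 0: pivot 6 → sign +
step 1: pivot -1 → sign −
signature = (1, 1, 0)

Answer: (1, 1, 0)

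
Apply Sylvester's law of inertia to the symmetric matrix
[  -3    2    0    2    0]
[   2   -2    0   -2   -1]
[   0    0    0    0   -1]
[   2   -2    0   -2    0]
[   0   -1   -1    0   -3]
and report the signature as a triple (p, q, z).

Answer: (1, 3, 1)

Derivation:
step 0: pivot -3 → sign −
step 1: pivot -2/3 → sign −
step 2: pivot -3/2 → sign −
step 3: pivot 2/3 → sign +
step 4: row/col 4 already zero → sign 0
signature = (1, 3, 1)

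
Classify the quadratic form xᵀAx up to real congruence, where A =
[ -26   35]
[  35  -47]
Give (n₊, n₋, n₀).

step 0: pivot -26 → sign −
step 1: pivot 3/26 → sign +
signature = (1, 1, 0)

Answer: (1, 1, 0)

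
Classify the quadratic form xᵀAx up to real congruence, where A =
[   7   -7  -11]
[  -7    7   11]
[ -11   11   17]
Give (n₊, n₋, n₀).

Answer: (1, 1, 1)

Derivation:
step 0: pivot 7 → sign +
step 1: pivot -2/7 → sign −
step 2: row/col 2 already zero → sign 0
signature = (1, 1, 1)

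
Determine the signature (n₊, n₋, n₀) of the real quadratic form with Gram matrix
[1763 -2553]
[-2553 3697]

step 0: pivot 1763 → sign +
step 1: pivot 2/1763 → sign +
signature = (2, 0, 0)

Answer: (2, 0, 0)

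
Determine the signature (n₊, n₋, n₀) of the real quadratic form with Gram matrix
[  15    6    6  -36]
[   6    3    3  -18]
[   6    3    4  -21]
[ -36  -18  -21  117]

Answer: (3, 0, 1)

Derivation:
step 0: pivot 15 → sign +
step 1: pivot 3/5 → sign +
step 2: pivot 1 → sign +
step 3: row/col 3 already zero → sign 0
signature = (3, 0, 1)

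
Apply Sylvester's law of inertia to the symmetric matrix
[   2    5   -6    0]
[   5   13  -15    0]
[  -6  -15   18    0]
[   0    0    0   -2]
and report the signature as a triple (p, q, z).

step 0: pivot 2 → sign +
step 1: pivot 1/2 → sign +
step 2: pivot -2 → sign −
step 3: row/col 3 already zero → sign 0
signature = (2, 1, 1)

Answer: (2, 1, 1)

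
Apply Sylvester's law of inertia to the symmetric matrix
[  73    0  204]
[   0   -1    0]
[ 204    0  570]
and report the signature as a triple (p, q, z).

step 0: pivot 73 → sign +
step 1: pivot -1 → sign −
step 2: pivot -6/73 → sign −
signature = (1, 2, 0)

Answer: (1, 2, 0)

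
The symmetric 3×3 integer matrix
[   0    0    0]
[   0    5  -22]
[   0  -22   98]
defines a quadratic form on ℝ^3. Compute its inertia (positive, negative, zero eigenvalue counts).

Answer: (2, 0, 1)

Derivation:
step 0: pivot 5 → sign +
step 1: pivot 6/5 → sign +
step 2: row/col 2 already zero → sign 0
signature = (2, 0, 1)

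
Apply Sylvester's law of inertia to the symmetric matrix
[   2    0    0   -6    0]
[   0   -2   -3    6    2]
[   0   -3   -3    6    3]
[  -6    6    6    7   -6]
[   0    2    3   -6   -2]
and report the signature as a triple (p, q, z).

Answer: (3, 1, 1)

Derivation:
step 0: pivot 2 → sign +
step 1: pivot -2 → sign −
step 2: pivot 3/2 → sign +
step 3: pivot 1 → sign +
step 4: row/col 4 already zero → sign 0
signature = (3, 1, 1)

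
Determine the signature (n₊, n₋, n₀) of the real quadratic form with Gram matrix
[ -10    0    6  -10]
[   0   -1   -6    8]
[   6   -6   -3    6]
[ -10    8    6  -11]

step 0: pivot -10 → sign −
step 1: pivot -1 → sign −
step 2: pivot 183/5 → sign +
step 3: pivot 3/61 → sign +
signature = (2, 2, 0)

Answer: (2, 2, 0)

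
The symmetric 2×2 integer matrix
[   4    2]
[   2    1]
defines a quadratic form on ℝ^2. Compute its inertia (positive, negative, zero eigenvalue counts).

Answer: (1, 0, 1)

Derivation:
step 0: pivot 4 → sign +
step 1: row/col 1 already zero → sign 0
signature = (1, 0, 1)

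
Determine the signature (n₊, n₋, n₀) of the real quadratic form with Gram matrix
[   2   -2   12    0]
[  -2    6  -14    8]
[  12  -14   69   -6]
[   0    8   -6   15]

Answer: (2, 1, 1)

Derivation:
step 0: pivot 2 → sign +
step 1: pivot 4 → sign +
step 2: pivot -4 → sign −
step 3: row/col 3 already zero → sign 0
signature = (2, 1, 1)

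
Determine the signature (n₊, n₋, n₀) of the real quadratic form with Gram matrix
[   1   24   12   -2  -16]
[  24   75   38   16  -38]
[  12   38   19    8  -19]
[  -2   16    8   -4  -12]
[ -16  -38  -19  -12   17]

step 0: pivot 1 → sign +
step 1: pivot -501 → sign −
step 2: pivot -125/501 → sign −
step 3: pivot 24/125 → sign +
step 4: row/col 4 already zero → sign 0
signature = (2, 2, 1)

Answer: (2, 2, 1)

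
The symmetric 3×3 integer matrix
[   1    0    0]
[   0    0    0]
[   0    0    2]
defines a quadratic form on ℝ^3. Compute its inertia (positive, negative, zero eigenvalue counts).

step 0: pivot 1 → sign +
step 1: pivot 2 → sign +
step 2: row/col 2 already zero → sign 0
signature = (2, 0, 1)

Answer: (2, 0, 1)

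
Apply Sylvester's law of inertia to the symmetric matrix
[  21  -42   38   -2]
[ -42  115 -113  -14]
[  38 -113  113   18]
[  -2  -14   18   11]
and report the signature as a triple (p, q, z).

step 0: pivot 21 → sign +
step 1: pivot 31 → sign +
step 2: pivot 50/651 → sign +
step 3: pivot 3/25 → sign +
signature = (4, 0, 0)

Answer: (4, 0, 0)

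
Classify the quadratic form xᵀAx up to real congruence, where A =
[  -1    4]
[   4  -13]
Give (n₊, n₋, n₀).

Answer: (1, 1, 0)

Derivation:
step 0: pivot -1 → sign −
step 1: pivot 3 → sign +
signature = (1, 1, 0)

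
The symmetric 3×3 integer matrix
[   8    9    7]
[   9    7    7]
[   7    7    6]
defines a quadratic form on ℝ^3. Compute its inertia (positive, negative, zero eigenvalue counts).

step 0: pivot 8 → sign +
step 1: pivot -25/8 → sign −
step 2: pivot 3/25 → sign +
signature = (2, 1, 0)

Answer: (2, 1, 0)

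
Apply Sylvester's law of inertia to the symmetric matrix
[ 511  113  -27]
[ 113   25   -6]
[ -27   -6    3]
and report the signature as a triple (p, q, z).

Answer: (3, 0, 0)

Derivation:
step 0: pivot 511 → sign +
step 1: pivot 6/511 → sign +
step 2: pivot 3/2 → sign +
signature = (3, 0, 0)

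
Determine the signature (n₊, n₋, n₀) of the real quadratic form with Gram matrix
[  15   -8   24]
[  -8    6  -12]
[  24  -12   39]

step 0: pivot 15 → sign +
step 1: pivot 26/15 → sign +
step 2: pivot 3/13 → sign +
signature = (3, 0, 0)

Answer: (3, 0, 0)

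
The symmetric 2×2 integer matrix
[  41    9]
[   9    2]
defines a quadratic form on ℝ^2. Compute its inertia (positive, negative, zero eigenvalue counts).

step 0: pivot 41 → sign +
step 1: pivot 1/41 → sign +
signature = (2, 0, 0)

Answer: (2, 0, 0)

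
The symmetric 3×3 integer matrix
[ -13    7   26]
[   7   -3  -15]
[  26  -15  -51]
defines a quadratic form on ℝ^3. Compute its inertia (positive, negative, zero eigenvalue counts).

Answer: (1, 2, 0)

Derivation:
step 0: pivot -13 → sign −
step 1: pivot 10/13 → sign +
step 2: pivot -3/10 → sign −
signature = (1, 2, 0)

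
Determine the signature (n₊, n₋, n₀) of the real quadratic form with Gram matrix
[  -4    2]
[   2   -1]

Answer: (0, 1, 1)

Derivation:
step 0: pivot -4 → sign −
step 1: row/col 1 already zero → sign 0
signature = (0, 1, 1)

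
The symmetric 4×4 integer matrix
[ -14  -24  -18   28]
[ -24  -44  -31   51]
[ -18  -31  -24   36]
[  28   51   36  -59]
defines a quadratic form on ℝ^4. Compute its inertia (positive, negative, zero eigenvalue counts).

step 0: pivot -14 → sign −
step 1: pivot -20/7 → sign −
step 2: pivot -17/20 → sign −
step 3: pivot 3/17 → sign +
signature = (1, 3, 0)

Answer: (1, 3, 0)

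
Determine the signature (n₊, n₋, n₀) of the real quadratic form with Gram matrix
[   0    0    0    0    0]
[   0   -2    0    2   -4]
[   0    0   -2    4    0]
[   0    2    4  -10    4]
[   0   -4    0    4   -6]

step 0: pivot -2 → sign −
step 1: pivot -2 → sign −
step 2: pivot 2 → sign +
step 3: row/col 3 already zero → sign 0
step 4: row/col 4 already zero → sign 0
signature = (1, 2, 2)

Answer: (1, 2, 2)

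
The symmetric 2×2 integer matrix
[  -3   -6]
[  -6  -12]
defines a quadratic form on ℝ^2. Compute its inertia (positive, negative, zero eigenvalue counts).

step 0: pivot -3 → sign −
step 1: row/col 1 already zero → sign 0
signature = (0, 1, 1)

Answer: (0, 1, 1)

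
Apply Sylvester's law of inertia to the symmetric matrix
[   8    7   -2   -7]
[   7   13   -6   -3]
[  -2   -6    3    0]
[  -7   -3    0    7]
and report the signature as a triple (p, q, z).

Answer: (2, 2, 0)

Derivation:
step 0: pivot 8 → sign +
step 1: pivot 55/8 → sign +
step 2: pivot -7/55 → sign −
step 3: pivot -2/7 → sign −
signature = (2, 2, 0)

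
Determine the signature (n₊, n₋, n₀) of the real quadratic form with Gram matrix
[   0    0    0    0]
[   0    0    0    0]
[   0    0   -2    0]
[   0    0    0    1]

step 0: pivot -2 → sign −
step 1: pivot 1 → sign +
step 2: row/col 2 already zero → sign 0
step 3: row/col 3 already zero → sign 0
signature = (1, 1, 2)

Answer: (1, 1, 2)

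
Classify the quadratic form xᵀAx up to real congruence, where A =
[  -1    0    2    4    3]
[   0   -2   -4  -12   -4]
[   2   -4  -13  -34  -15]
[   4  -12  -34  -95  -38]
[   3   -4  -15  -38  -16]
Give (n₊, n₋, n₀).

step 0: pivot -1 → sign −
step 1: pivot -2 → sign −
step 2: pivot -1 → sign −
step 3: pivot -3 → sign −
step 4: pivot 2 → sign +
signature = (1, 4, 0)

Answer: (1, 4, 0)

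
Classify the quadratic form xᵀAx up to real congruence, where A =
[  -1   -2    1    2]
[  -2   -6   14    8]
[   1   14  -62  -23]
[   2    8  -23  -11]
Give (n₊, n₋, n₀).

Answer: (2, 2, 0)

Derivation:
step 0: pivot -1 → sign −
step 1: pivot -2 → sign −
step 2: pivot 11 → sign +
step 3: pivot 2/11 → sign +
signature = (2, 2, 0)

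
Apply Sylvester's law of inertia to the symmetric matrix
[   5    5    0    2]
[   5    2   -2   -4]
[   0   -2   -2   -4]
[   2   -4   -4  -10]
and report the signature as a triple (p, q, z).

Answer: (2, 2, 0)

Derivation:
step 0: pivot 5 → sign +
step 1: pivot -3 → sign −
step 2: pivot -2/3 → sign −
step 3: pivot 6/5 → sign +
signature = (2, 2, 0)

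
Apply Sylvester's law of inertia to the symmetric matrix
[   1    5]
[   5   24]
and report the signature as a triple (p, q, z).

step 0: pivot 1 → sign +
step 1: pivot -1 → sign −
signature = (1, 1, 0)

Answer: (1, 1, 0)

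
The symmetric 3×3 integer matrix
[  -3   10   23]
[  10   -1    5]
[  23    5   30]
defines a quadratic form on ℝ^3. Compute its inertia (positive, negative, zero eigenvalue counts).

step 0: pivot -3 → sign −
step 1: pivot 97/3 → sign +
step 2: pivot 6/97 → sign +
signature = (2, 1, 0)

Answer: (2, 1, 0)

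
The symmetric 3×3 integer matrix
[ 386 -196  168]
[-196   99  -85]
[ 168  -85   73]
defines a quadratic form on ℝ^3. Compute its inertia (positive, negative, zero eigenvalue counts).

step 0: pivot 386 → sign +
step 1: pivot -101/193 → sign −
step 2: pivot 6/101 → sign +
signature = (2, 1, 0)

Answer: (2, 1, 0)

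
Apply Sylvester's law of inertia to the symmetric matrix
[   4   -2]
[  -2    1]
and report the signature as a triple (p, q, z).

Answer: (1, 0, 1)

Derivation:
step 0: pivot 4 → sign +
step 1: row/col 1 already zero → sign 0
signature = (1, 0, 1)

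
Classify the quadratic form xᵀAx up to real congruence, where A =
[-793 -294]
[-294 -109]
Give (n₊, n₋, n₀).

step 0: pivot -793 → sign −
step 1: pivot -1/793 → sign −
signature = (0, 2, 0)

Answer: (0, 2, 0)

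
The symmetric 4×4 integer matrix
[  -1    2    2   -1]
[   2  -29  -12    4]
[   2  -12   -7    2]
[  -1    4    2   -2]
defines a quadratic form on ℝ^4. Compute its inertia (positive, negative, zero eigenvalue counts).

Answer: (1, 3, 0)

Derivation:
step 0: pivot -1 → sign −
step 1: pivot -25 → sign −
step 2: pivot -11/25 → sign −
step 3: pivot 1/11 → sign +
signature = (1, 3, 0)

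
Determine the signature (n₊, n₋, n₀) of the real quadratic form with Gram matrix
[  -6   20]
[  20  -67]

step 0: pivot -6 → sign −
step 1: pivot -1/3 → sign −
signature = (0, 2, 0)

Answer: (0, 2, 0)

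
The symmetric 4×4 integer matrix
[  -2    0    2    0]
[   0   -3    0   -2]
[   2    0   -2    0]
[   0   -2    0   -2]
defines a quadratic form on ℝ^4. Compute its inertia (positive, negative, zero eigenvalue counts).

step 0: pivot -2 → sign −
step 1: pivot -3 → sign −
step 2: pivot -2/3 → sign −
step 3: row/col 3 already zero → sign 0
signature = (0, 3, 1)

Answer: (0, 3, 1)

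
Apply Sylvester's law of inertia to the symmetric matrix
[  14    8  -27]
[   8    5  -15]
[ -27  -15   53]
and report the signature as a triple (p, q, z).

step 0: pivot 14 → sign +
step 1: pivot 3/7 → sign +
step 2: pivot 1/2 → sign +
signature = (3, 0, 0)

Answer: (3, 0, 0)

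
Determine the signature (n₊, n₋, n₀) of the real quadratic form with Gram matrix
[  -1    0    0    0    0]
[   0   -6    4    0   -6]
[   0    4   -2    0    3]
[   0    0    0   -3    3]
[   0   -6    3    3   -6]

step 0: pivot -1 → sign −
step 1: pivot -6 → sign −
step 2: pivot 2/3 → sign +
step 3: pivot -3 → sign −
step 4: pivot 3/2 → sign +
signature = (2, 3, 0)

Answer: (2, 3, 0)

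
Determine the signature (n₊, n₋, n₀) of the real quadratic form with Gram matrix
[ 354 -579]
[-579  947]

Answer: (1, 1, 0)

Derivation:
step 0: pivot 354 → sign +
step 1: pivot -1/118 → sign −
signature = (1, 1, 0)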